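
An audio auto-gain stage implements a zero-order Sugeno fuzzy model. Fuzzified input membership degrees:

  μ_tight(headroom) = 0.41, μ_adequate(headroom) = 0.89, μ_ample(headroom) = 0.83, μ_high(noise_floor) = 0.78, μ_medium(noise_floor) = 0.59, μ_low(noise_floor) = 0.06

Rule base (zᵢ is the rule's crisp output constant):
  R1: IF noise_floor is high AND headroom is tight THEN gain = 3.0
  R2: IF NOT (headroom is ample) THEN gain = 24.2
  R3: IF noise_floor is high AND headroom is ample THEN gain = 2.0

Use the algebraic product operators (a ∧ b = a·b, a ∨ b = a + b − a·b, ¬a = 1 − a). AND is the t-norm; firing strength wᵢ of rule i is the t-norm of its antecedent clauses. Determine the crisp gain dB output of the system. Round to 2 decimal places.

5.60

R1 (z=3.0): high=0.78, tight=0.41; AND[a·b] → w = 0.3198
R2 (z=24.2): ¬ample=1−0.83=0.17 → w = 0.1700
R3 (z=2.0): high=0.78, ample=0.83; AND[a·b] → w = 0.6474
Weighted average = (0.3198·3.0 + 0.1700·24.2 + 0.6474·2.0) / (0.3198 + 0.1700 + 0.6474)
  = 6.3682 / 1.1372 = 5.60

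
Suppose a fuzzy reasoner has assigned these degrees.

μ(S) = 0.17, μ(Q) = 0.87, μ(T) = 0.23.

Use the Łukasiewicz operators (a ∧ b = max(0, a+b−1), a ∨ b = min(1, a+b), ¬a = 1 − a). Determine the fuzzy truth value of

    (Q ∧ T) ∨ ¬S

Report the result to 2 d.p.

0.93

Q ∧ T = max(0, a+b−1) on (0.87, 0.23) = 0.10
¬S = 1 − 0.17 = 0.83
(Q ∧ T) ∨ ¬S = min(1, a+b) on (0.10, 0.83) = 0.93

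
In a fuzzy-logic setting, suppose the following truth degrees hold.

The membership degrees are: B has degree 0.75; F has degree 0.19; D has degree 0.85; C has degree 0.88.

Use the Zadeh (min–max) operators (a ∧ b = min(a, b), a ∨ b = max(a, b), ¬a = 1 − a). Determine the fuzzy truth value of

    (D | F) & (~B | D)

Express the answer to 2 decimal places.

0.85

D | F = max(a, b) on (0.85, 0.19) = 0.85
~B = 1 − 0.75 = 0.25
~B | D = max(a, b) on (0.25, 0.85) = 0.85
(D | F) & (~B | D) = min(a, b) on (0.85, 0.85) = 0.85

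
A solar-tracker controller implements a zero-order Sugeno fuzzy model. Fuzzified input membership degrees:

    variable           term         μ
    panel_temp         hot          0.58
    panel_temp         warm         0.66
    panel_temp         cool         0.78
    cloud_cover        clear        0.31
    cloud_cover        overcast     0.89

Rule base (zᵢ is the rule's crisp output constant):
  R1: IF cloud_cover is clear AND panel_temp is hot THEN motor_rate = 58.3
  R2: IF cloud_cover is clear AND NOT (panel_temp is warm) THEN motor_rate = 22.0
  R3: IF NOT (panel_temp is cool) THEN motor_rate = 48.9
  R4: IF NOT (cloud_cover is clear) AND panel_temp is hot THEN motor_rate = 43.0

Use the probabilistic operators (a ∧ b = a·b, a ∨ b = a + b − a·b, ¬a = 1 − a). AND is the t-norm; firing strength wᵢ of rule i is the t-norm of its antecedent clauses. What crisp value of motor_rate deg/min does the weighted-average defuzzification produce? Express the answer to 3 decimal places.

R1 (z=58.3): clear=0.31, hot=0.58; AND[a·b] → w = 0.1798
R2 (z=22.0): clear=0.31, ¬warm=1−0.66=0.34; AND[a·b] → w = 0.1054
R3 (z=48.9): ¬cool=1−0.78=0.22 → w = 0.2200
R4 (z=43.0): ¬clear=1−0.31=0.69, hot=0.58; AND[a·b] → w = 0.4002
Weighted average = (0.1798·58.3 + 0.1054·22.0 + 0.2200·48.9 + 0.4002·43.0) / (0.1798 + 0.1054 + 0.2200 + 0.4002)
  = 40.7677 / 0.9054 = 45.027

45.027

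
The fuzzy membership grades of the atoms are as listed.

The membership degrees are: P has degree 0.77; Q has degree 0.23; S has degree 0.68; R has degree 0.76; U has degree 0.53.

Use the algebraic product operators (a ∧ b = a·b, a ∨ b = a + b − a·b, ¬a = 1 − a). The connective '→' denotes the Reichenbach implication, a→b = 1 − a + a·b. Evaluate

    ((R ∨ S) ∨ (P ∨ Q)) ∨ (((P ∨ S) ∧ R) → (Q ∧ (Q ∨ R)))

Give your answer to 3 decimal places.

R ∨ S = a + b − a·b on (0.7600, 0.6800) = 0.9232
P ∨ Q = a + b − a·b on (0.7700, 0.2300) = 0.8229
(R ∨ S) ∨ (P ∨ Q) = a + b − a·b on (0.9232, 0.8229) = 0.9864
P ∨ S = a + b − a·b on (0.7700, 0.6800) = 0.9264
(P ∨ S) ∧ R = a·b on (0.9264, 0.7600) = 0.7041
Q ∨ R = a + b − a·b on (0.2300, 0.7600) = 0.8152
Q ∧ (Q ∨ R) = a·b on (0.2300, 0.8152) = 0.1875
((P ∨ S) ∧ R) → (Q ∧ (Q ∨ R))  [Reichenbach: 1 − a + a·b] with a=0.7041, b=0.1875 → 0.4279
((R ∨ S) ∨ (P ∨ Q)) ∨ (((P ∨ S) ∧ R) → (Q ∧ (Q ∨ R))) = a + b − a·b on (0.9864, 0.4279) = 0.9922

0.992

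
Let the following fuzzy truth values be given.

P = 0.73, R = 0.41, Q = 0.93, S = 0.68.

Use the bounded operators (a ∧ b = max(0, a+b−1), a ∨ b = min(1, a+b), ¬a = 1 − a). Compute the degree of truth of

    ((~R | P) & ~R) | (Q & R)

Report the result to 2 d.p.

0.93

~R = 1 − 0.41 = 0.59
~R | P = min(1, a+b) on (0.59, 0.73) = 1.00
~R = 1 − 0.41 = 0.59
(~R | P) & ~R = max(0, a+b−1) on (1.00, 0.59) = 0.59
Q & R = max(0, a+b−1) on (0.93, 0.41) = 0.34
((~R | P) & ~R) | (Q & R) = min(1, a+b) on (0.59, 0.34) = 0.93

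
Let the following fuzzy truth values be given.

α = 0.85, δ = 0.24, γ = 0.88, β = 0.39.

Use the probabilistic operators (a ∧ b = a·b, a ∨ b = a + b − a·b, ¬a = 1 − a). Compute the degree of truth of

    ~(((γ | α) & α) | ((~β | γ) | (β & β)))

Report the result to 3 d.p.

γ | α = a + b − a·b on (0.8800, 0.8500) = 0.9820
(γ | α) & α = a·b on (0.9820, 0.8500) = 0.8347
~β = 1 − 0.3900 = 0.6100
~β | γ = a + b − a·b on (0.6100, 0.8800) = 0.9532
β & β = a·b on (0.3900, 0.3900) = 0.1521
(~β | γ) | (β & β) = a + b − a·b on (0.9532, 0.1521) = 0.9603
((γ | α) & α) | ((~β | γ) | (β & β)) = a + b − a·b on (0.8347, 0.9603) = 0.9934
~(((γ | α) & α) | ((~β | γ) | (β & β))) = 1 − 0.9934 = 0.0066

0.007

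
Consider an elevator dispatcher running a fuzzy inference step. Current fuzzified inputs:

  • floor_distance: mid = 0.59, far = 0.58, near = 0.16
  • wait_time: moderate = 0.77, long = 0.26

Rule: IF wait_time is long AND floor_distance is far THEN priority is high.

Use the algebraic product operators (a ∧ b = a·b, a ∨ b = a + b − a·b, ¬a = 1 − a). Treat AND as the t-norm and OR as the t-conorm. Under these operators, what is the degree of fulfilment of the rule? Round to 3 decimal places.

firing strength: long=0.26, far=0.58; AND[a·b] → w = 0.1508

0.151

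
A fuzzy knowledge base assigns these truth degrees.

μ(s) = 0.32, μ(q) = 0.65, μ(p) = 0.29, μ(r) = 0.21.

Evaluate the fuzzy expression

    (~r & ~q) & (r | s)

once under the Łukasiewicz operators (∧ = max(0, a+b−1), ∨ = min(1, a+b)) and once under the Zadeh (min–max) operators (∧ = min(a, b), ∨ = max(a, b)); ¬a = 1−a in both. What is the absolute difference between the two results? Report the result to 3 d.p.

0.320

Under Łukasiewicz:
  ~r = 1 − 0.21 = 0.79
  ~q = 1 − 0.65 = 0.35
  ~r & ~q = max(0, a+b−1) on (0.79, 0.35) = 0.14
  r | s = min(1, a+b) on (0.21, 0.32) = 0.53
  (~r & ~q) & (r | s) = max(0, a+b−1) on (0.14, 0.53) = 0.00
  → value = 0.0000
Under Zadeh (min–max):
  ~r = 1 − 0.21 = 0.79
  ~q = 1 − 0.65 = 0.35
  ~r & ~q = min(a, b) on (0.79, 0.35) = 0.35
  r | s = max(a, b) on (0.21, 0.32) = 0.32
  (~r & ~q) & (r | s) = min(a, b) on (0.35, 0.32) = 0.32
  → value = 0.3200
|0.0000 − 0.3200| = 0.320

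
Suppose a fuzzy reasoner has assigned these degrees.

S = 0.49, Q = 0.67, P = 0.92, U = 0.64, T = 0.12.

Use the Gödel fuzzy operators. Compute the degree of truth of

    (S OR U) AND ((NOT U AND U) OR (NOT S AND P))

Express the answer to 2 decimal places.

0.51

S OR U = max(a, b) on (0.49, 0.64) = 0.64
NOT U = 1 − 0.64 = 0.36
NOT U AND U = min(a, b) on (0.36, 0.64) = 0.36
NOT S = 1 − 0.49 = 0.51
NOT S AND P = min(a, b) on (0.51, 0.92) = 0.51
(NOT U AND U) OR (NOT S AND P) = max(a, b) on (0.36, 0.51) = 0.51
(S OR U) AND ((NOT U AND U) OR (NOT S AND P)) = min(a, b) on (0.64, 0.51) = 0.51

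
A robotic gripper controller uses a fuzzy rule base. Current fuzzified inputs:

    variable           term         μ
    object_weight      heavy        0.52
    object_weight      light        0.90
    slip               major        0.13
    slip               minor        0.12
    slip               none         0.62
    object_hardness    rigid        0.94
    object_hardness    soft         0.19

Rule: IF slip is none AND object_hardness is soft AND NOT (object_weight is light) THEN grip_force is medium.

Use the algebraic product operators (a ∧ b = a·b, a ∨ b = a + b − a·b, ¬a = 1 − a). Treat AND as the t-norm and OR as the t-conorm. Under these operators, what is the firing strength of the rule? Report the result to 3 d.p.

0.012

firing strength: none=0.62, soft=0.19, ¬light=1−0.90=0.10; AND[a·b] → w = 0.0118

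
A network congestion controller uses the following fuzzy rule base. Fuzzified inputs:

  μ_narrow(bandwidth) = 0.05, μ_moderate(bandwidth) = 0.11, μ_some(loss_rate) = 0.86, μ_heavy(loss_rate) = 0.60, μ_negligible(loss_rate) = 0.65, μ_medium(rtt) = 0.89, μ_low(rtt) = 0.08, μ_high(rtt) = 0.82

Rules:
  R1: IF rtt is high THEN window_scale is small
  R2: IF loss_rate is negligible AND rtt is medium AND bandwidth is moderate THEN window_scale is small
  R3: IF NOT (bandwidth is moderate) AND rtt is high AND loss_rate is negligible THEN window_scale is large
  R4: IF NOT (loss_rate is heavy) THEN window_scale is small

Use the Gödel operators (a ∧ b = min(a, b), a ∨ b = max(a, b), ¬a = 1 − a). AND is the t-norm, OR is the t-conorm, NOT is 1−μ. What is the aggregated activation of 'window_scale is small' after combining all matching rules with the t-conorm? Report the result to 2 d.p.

R1: high=0.82 → w = 0.82
R2: negligible=0.65, medium=0.89, moderate=0.11; AND[min(a, b)] → w = 0.11
R3: ¬moderate=1−0.11=0.89, high=0.82, negligible=0.65; AND[min(a, b)] → w = 0.65
R4: ¬heavy=1−0.60=0.40 → w = 0.40
Rules with consequent 'small': {R1, R2, R4} → strengths 0.82, 0.11, 0.40
Aggregate via t-conorm [max(a, b)]: 0.82

0.82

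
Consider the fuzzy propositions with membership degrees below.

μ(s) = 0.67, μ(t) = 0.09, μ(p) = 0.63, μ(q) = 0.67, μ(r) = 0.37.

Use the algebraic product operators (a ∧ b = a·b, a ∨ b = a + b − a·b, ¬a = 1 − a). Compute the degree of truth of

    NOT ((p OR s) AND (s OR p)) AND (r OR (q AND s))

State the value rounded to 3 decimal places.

p OR s = a + b − a·b on (0.6300, 0.6700) = 0.8779
s OR p = a + b − a·b on (0.6700, 0.6300) = 0.8779
(p OR s) AND (s OR p) = a·b on (0.8779, 0.8779) = 0.7707
NOT ((p OR s) AND (s OR p)) = 1 − 0.7707 = 0.2293
q AND s = a·b on (0.6700, 0.6700) = 0.4489
r OR (q AND s) = a + b − a·b on (0.3700, 0.4489) = 0.6528
NOT ((p OR s) AND (s OR p)) AND (r OR (q AND s)) = a·b on (0.2293, 0.6528) = 0.1497

0.150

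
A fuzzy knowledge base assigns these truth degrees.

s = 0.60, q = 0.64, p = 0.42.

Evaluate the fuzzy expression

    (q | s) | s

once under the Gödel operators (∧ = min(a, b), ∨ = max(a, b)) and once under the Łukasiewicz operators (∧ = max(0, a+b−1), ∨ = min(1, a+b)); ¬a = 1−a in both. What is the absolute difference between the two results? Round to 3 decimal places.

0.360

Under Gödel:
  q | s = max(a, b) on (0.64, 0.60) = 0.64
  (q | s) | s = max(a, b) on (0.64, 0.60) = 0.64
  → value = 0.6400
Under Łukasiewicz:
  q | s = min(1, a+b) on (0.64, 0.60) = 1.00
  (q | s) | s = min(1, a+b) on (1.00, 0.60) = 1.00
  → value = 1.0000
|0.6400 − 1.0000| = 0.360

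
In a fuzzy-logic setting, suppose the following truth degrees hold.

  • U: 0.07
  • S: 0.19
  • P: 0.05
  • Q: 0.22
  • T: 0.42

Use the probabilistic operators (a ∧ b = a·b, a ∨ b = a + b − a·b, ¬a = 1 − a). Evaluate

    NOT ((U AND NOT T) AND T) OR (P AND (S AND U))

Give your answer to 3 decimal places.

NOT T = 1 − 0.4200 = 0.5800
U AND NOT T = a·b on (0.0700, 0.5800) = 0.0406
(U AND NOT T) AND T = a·b on (0.0406, 0.4200) = 0.0171
NOT ((U AND NOT T) AND T) = 1 − 0.0171 = 0.9829
S AND U = a·b on (0.1900, 0.0700) = 0.0133
P AND (S AND U) = a·b on (0.0500, 0.0133) = 0.0007
NOT ((U AND NOT T) AND T) OR (P AND (S AND U)) = a + b − a·b on (0.9829, 0.0007) = 0.9830

0.983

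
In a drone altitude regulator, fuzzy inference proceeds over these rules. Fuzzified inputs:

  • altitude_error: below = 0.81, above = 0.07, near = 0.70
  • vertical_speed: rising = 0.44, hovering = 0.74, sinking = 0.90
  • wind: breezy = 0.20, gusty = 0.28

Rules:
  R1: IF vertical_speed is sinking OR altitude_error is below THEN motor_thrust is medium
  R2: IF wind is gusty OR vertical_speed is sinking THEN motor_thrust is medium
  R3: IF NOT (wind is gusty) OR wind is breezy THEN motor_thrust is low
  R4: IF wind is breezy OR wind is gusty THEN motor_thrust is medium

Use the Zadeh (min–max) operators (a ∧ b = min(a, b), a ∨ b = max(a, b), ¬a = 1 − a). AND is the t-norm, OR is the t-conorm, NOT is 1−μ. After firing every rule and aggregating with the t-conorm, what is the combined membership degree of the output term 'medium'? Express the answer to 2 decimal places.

0.90

R1: sinking=0.90, below=0.81; OR[max(a, b)] → w = 0.90
R2: gusty=0.28, sinking=0.90; OR[max(a, b)] → w = 0.90
R3: ¬gusty=1−0.28=0.72, breezy=0.20; OR[max(a, b)] → w = 0.72
R4: breezy=0.20, gusty=0.28; OR[max(a, b)] → w = 0.28
Rules with consequent 'medium': {R1, R2, R4} → strengths 0.90, 0.90, 0.28
Aggregate via t-conorm [max(a, b)]: 0.90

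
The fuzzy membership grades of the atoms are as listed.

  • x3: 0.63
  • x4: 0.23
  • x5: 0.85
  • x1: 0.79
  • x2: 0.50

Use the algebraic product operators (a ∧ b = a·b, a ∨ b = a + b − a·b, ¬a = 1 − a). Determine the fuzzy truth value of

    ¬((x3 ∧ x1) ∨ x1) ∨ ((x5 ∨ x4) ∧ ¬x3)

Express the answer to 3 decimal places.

x3 ∧ x1 = a·b on (0.6300, 0.7900) = 0.4977
(x3 ∧ x1) ∨ x1 = a + b − a·b on (0.4977, 0.7900) = 0.8945
¬((x3 ∧ x1) ∨ x1) = 1 − 0.8945 = 0.1055
x5 ∨ x4 = a + b − a·b on (0.8500, 0.2300) = 0.8845
¬x3 = 1 − 0.6300 = 0.3700
(x5 ∨ x4) ∧ ¬x3 = a·b on (0.8845, 0.3700) = 0.3273
¬((x3 ∧ x1) ∨ x1) ∨ ((x5 ∨ x4) ∧ ¬x3) = a + b − a·b on (0.1055, 0.3273) = 0.3982

0.398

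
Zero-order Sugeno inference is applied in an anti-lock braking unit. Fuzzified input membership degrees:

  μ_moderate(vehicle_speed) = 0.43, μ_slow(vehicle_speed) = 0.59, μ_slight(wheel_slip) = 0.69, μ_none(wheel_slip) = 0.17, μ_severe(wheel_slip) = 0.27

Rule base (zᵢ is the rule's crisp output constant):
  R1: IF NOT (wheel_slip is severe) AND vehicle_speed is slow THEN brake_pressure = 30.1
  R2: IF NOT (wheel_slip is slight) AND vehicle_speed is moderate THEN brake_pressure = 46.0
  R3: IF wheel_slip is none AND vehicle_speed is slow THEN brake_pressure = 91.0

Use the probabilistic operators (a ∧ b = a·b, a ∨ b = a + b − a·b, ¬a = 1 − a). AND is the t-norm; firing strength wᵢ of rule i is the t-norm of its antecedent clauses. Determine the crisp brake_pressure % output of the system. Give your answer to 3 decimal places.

R1 (z=30.1): ¬severe=1−0.27=0.73, slow=0.59; AND[a·b] → w = 0.4307
R2 (z=46.0): ¬slight=1−0.69=0.31, moderate=0.43; AND[a·b] → w = 0.1333
R3 (z=91.0): none=0.17, slow=0.59; AND[a·b] → w = 0.1003
Weighted average = (0.4307·30.1 + 0.1333·46.0 + 0.1003·91.0) / (0.4307 + 0.1333 + 0.1003)
  = 28.2232 / 0.6643 = 42.486

42.486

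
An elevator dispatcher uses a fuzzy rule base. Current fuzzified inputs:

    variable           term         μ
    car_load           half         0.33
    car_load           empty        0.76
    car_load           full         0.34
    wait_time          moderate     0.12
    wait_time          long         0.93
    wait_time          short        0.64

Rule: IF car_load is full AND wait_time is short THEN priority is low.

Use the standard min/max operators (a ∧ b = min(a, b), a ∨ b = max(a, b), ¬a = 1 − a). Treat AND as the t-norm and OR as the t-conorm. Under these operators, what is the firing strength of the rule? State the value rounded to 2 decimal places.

firing strength: full=0.34, short=0.64; AND[min(a, b)] → w = 0.34

0.34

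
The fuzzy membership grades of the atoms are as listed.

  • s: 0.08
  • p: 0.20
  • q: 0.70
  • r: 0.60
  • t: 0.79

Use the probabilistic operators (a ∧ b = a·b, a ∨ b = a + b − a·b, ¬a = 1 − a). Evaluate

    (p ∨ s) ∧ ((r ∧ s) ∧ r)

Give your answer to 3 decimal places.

p ∨ s = a + b − a·b on (0.2000, 0.0800) = 0.2640
r ∧ s = a·b on (0.6000, 0.0800) = 0.0480
(r ∧ s) ∧ r = a·b on (0.0480, 0.6000) = 0.0288
(p ∨ s) ∧ ((r ∧ s) ∧ r) = a·b on (0.2640, 0.0288) = 0.0076

0.008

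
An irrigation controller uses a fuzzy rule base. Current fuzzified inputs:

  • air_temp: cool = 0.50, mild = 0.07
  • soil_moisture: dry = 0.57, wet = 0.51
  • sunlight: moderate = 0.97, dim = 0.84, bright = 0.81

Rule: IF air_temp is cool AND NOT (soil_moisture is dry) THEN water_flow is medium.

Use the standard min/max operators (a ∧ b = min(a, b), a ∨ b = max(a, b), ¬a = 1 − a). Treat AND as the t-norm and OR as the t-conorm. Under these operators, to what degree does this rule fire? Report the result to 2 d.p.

firing strength: cool=0.50, ¬dry=1−0.57=0.43; AND[min(a, b)] → w = 0.43

0.43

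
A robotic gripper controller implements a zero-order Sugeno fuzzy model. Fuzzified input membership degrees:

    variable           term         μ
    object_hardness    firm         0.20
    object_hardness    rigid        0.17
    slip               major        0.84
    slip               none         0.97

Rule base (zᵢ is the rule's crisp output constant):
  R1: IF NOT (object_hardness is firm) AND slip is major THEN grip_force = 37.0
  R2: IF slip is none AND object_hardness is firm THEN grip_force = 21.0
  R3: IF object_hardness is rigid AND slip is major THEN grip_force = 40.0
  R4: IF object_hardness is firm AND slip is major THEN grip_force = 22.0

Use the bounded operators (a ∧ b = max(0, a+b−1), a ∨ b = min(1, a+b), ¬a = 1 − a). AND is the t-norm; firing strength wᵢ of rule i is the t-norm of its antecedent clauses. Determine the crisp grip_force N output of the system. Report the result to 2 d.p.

33.17

R1 (z=37.0): ¬firm=1−0.20=0.80, major=0.84; AND[max(0, a+b−1)] → w = 0.64
R2 (z=21.0): none=0.97, firm=0.20; AND[max(0, a+b−1)] → w = 0.17
R3 (z=40.0): rigid=0.17, major=0.84; AND[max(0, a+b−1)] → w = 0.01
R4 (z=22.0): firm=0.20, major=0.84; AND[max(0, a+b−1)] → w = 0.04
Weighted average = (0.64·37.0 + 0.17·21.0 + 0.01·40.0 + 0.04·22.0) / (0.64 + 0.17 + 0.01 + 0.04)
  = 28.5300 / 0.8600 = 33.17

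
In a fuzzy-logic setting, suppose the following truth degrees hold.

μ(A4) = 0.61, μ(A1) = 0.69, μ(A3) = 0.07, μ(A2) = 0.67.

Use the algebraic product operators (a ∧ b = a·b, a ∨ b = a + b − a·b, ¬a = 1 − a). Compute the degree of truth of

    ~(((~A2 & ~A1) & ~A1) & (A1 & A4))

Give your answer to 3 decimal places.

0.987

~A2 = 1 − 0.6700 = 0.3300
~A1 = 1 − 0.6900 = 0.3100
~A2 & ~A1 = a·b on (0.3300, 0.3100) = 0.1023
~A1 = 1 − 0.6900 = 0.3100
(~A2 & ~A1) & ~A1 = a·b on (0.1023, 0.3100) = 0.0317
A1 & A4 = a·b on (0.6900, 0.6100) = 0.4209
((~A2 & ~A1) & ~A1) & (A1 & A4) = a·b on (0.0317, 0.4209) = 0.0133
~(((~A2 & ~A1) & ~A1) & (A1 & A4)) = 1 − 0.0133 = 0.9867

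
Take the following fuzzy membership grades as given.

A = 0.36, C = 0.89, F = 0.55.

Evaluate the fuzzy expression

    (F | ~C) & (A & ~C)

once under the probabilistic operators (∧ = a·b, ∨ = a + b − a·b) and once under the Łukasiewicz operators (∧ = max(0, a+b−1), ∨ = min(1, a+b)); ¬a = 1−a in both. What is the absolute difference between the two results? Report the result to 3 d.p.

0.024

Under probabilistic:
  ~C = 1 − 0.8900 = 0.1100
  F | ~C = a + b − a·b on (0.5500, 0.1100) = 0.5995
  ~C = 1 − 0.8900 = 0.1100
  A & ~C = a·b on (0.3600, 0.1100) = 0.0396
  (F | ~C) & (A & ~C) = a·b on (0.5995, 0.0396) = 0.0237
  → value = 0.0237
Under Łukasiewicz:
  ~C = 1 − 0.89 = 0.11
  F | ~C = min(1, a+b) on (0.55, 0.11) = 0.66
  ~C = 1 − 0.89 = 0.11
  A & ~C = max(0, a+b−1) on (0.36, 0.11) = 0.00
  (F | ~C) & (A & ~C) = max(0, a+b−1) on (0.66, 0.00) = 0.00
  → value = 0.0000
|0.0237 − 0.0000| = 0.024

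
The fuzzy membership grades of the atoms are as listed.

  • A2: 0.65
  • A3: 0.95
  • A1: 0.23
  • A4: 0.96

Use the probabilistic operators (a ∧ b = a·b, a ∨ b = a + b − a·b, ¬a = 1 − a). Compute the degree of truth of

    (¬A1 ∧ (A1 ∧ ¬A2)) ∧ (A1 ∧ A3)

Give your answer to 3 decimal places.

0.014

¬A1 = 1 − 0.2300 = 0.7700
¬A2 = 1 − 0.6500 = 0.3500
A1 ∧ ¬A2 = a·b on (0.2300, 0.3500) = 0.0805
¬A1 ∧ (A1 ∧ ¬A2) = a·b on (0.7700, 0.0805) = 0.0620
A1 ∧ A3 = a·b on (0.2300, 0.9500) = 0.2185
(¬A1 ∧ (A1 ∧ ¬A2)) ∧ (A1 ∧ A3) = a·b on (0.0620, 0.2185) = 0.0135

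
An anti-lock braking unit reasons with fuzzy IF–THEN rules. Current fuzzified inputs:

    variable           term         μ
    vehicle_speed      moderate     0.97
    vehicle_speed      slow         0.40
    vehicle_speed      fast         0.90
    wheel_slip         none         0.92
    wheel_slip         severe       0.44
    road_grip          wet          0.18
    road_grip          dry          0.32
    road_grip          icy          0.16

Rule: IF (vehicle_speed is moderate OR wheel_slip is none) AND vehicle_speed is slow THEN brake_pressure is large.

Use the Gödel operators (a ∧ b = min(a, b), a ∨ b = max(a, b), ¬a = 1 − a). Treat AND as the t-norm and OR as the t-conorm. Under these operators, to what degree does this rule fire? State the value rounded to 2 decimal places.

firing strength: (moderate=0.97 OR none=0.92) = 0.97; AND[min(a, b)] with slow=0.40 → w = 0.40

0.40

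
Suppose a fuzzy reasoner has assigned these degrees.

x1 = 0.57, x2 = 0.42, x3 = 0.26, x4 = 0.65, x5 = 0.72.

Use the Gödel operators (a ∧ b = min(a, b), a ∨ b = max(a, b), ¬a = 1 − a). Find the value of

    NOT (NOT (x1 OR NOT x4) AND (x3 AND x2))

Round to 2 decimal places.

NOT x4 = 1 − 0.65 = 0.35
x1 OR NOT x4 = max(a, b) on (0.57, 0.35) = 0.57
NOT (x1 OR NOT x4) = 1 − 0.57 = 0.43
x3 AND x2 = min(a, b) on (0.26, 0.42) = 0.26
NOT (x1 OR NOT x4) AND (x3 AND x2) = min(a, b) on (0.43, 0.26) = 0.26
NOT (NOT (x1 OR NOT x4) AND (x3 AND x2)) = 1 − 0.26 = 0.74

0.74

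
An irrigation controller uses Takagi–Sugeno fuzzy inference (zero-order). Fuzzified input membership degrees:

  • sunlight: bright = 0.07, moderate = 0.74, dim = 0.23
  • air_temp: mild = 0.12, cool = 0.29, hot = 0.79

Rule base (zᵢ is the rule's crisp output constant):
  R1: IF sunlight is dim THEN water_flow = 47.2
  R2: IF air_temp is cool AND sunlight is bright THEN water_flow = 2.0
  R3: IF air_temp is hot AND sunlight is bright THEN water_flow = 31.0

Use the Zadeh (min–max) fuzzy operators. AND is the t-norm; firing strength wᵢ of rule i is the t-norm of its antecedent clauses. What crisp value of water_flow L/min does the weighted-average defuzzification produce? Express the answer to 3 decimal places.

R1 (z=47.2): dim=0.23 → w = 0.23
R2 (z=2.0): cool=0.29, bright=0.07; AND[min(a, b)] → w = 0.07
R3 (z=31.0): hot=0.79, bright=0.07; AND[min(a, b)] → w = 0.07
Weighted average = (0.23·47.2 + 0.07·2.0 + 0.07·31.0) / (0.23 + 0.07 + 0.07)
  = 13.1660 / 0.3700 = 35.584

35.584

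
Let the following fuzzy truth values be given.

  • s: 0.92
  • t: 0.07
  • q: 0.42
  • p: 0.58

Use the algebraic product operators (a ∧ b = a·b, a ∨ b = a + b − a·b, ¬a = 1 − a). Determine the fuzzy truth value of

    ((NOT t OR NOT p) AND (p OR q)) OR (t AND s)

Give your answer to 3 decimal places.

NOT t = 1 − 0.0700 = 0.9300
NOT p = 1 − 0.5800 = 0.4200
NOT t OR NOT p = a + b − a·b on (0.9300, 0.4200) = 0.9594
p OR q = a + b − a·b on (0.5800, 0.4200) = 0.7564
(NOT t OR NOT p) AND (p OR q) = a·b on (0.9594, 0.7564) = 0.7257
t AND s = a·b on (0.0700, 0.9200) = 0.0644
((NOT t OR NOT p) AND (p OR q)) OR (t AND s) = a + b − a·b on (0.7257, 0.0644) = 0.7434

0.743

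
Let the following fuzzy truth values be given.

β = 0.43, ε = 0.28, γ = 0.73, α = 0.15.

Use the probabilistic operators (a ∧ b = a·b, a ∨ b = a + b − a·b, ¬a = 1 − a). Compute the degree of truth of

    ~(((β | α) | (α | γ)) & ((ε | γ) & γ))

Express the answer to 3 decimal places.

0.477

β | α = a + b − a·b on (0.4300, 0.1500) = 0.5155
α | γ = a + b − a·b on (0.1500, 0.7300) = 0.7705
(β | α) | (α | γ) = a + b − a·b on (0.5155, 0.7705) = 0.8888
ε | γ = a + b − a·b on (0.2800, 0.7300) = 0.8056
(ε | γ) & γ = a·b on (0.8056, 0.7300) = 0.5881
((β | α) | (α | γ)) & ((ε | γ) & γ) = a·b on (0.8888, 0.5881) = 0.5227
~(((β | α) | (α | γ)) & ((ε | γ) & γ)) = 1 − 0.5227 = 0.4773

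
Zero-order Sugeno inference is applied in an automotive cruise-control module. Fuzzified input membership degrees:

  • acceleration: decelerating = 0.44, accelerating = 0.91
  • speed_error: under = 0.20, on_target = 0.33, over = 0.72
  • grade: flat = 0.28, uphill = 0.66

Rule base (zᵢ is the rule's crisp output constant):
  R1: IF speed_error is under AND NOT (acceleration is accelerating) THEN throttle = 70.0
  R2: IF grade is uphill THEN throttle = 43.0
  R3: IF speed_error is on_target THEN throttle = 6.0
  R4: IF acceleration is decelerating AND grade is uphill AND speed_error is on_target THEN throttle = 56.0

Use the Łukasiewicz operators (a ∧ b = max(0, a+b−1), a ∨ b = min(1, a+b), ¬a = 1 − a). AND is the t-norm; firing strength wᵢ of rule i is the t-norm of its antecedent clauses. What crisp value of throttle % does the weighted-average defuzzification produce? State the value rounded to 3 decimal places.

30.667

R1 (z=70.0): under=0.20, ¬accelerating=1−0.91=0.09; AND[max(0, a+b−1)] → w = 0.00
R2 (z=43.0): uphill=0.66 → w = 0.66
R3 (z=6.0): on_target=0.33 → w = 0.33
R4 (z=56.0): decelerating=0.44, uphill=0.66, on_target=0.33; AND[max(0, a+b−1)] → w = 0.00
Weighted average = (0.00·70.0 + 0.66·43.0 + 0.33·6.0 + 0.00·56.0) / (0.00 + 0.66 + 0.33 + 0.00)
  = 30.3600 / 0.9900 = 30.667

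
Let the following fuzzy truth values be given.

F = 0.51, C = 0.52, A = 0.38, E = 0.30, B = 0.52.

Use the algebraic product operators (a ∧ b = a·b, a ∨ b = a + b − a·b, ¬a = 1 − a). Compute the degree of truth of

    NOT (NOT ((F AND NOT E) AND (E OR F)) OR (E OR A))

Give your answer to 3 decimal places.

0.102

NOT E = 1 − 0.3000 = 0.7000
F AND NOT E = a·b on (0.5100, 0.7000) = 0.3570
E OR F = a + b − a·b on (0.3000, 0.5100) = 0.6570
(F AND NOT E) AND (E OR F) = a·b on (0.3570, 0.6570) = 0.2345
NOT ((F AND NOT E) AND (E OR F)) = 1 − 0.2345 = 0.7655
E OR A = a + b − a·b on (0.3000, 0.3800) = 0.5660
NOT ((F AND NOT E) AND (E OR F)) OR (E OR A) = a + b − a·b on (0.7655, 0.5660) = 0.8982
NOT (NOT ((F AND NOT E) AND (E OR F)) OR (E OR A)) = 1 − 0.8982 = 0.1018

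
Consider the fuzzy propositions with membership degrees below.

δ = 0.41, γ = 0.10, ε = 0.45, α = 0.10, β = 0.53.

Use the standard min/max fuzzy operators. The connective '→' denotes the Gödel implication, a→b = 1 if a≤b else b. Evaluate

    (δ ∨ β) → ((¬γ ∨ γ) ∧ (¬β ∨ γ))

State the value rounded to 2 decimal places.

δ ∨ β = max(a, b) on (0.41, 0.53) = 0.53
¬γ = 1 − 0.10 = 0.90
¬γ ∨ γ = max(a, b) on (0.90, 0.10) = 0.90
¬β = 1 − 0.53 = 0.47
¬β ∨ γ = max(a, b) on (0.47, 0.10) = 0.47
(¬γ ∨ γ) ∧ (¬β ∨ γ) = min(a, b) on (0.90, 0.47) = 0.47
(δ ∨ β) → ((¬γ ∨ γ) ∧ (¬β ∨ γ))  [Gödel: 1 if a≤b else b] with a=0.53, b=0.47 → 0.47

0.47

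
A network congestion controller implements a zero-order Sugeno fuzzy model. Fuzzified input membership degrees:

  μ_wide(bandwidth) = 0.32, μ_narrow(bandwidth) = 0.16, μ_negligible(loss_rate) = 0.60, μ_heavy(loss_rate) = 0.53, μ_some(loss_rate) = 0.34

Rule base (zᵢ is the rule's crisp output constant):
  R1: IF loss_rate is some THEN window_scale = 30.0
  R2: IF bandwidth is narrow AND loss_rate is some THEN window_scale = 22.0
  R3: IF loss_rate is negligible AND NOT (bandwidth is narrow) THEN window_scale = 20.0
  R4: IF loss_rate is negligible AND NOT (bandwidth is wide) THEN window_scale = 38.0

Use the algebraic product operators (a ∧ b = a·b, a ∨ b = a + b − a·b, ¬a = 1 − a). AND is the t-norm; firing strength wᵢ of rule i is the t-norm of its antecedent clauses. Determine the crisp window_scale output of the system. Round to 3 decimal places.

R1 (z=30.0): some=0.34 → w = 0.3400
R2 (z=22.0): narrow=0.16, some=0.34; AND[a·b] → w = 0.0544
R3 (z=20.0): negligible=0.60, ¬narrow=1−0.16=0.84; AND[a·b] → w = 0.5040
R4 (z=38.0): negligible=0.60, ¬wide=1−0.32=0.68; AND[a·b] → w = 0.4080
Weighted average = (0.3400·30.0 + 0.0544·22.0 + 0.5040·20.0 + 0.4080·38.0) / (0.3400 + 0.0544 + 0.5040 + 0.4080)
  = 36.9808 / 1.3064 = 28.307

28.307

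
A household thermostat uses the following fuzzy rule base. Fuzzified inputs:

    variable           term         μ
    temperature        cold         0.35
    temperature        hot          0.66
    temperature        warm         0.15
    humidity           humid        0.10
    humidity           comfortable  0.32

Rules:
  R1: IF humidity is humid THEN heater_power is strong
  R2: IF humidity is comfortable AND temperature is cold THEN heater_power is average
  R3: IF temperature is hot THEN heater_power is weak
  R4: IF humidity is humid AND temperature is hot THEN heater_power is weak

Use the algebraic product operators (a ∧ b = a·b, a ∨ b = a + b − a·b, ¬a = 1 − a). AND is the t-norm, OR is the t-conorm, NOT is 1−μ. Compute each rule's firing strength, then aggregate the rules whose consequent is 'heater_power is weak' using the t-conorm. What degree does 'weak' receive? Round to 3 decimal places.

R1: humid=0.10 → w = 0.1000
R2: comfortable=0.32, cold=0.35; AND[a·b] → w = 0.1120
R3: hot=0.66 → w = 0.6600
R4: humid=0.10, hot=0.66; AND[a·b] → w = 0.0660
Rules with consequent 'weak': {R3, R4} → strengths 0.6600, 0.0660
Aggregate via t-conorm [a + b − a·b]: 0.6824

0.682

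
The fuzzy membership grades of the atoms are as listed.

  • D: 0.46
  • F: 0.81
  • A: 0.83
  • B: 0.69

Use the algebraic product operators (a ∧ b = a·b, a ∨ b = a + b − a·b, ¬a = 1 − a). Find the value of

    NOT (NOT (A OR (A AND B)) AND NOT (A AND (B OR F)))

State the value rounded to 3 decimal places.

0.984

A AND B = a·b on (0.8300, 0.6900) = 0.5727
A OR (A AND B) = a + b − a·b on (0.8300, 0.5727) = 0.9274
NOT (A OR (A AND B)) = 1 − 0.9274 = 0.0726
B OR F = a + b − a·b on (0.6900, 0.8100) = 0.9411
A AND (B OR F) = a·b on (0.8300, 0.9411) = 0.7811
NOT (A AND (B OR F)) = 1 − 0.7811 = 0.2189
NOT (A OR (A AND B)) AND NOT (A AND (B OR F)) = a·b on (0.0726, 0.2189) = 0.0159
NOT (NOT (A OR (A AND B)) AND NOT (A AND (B OR F))) = 1 − 0.0159 = 0.9841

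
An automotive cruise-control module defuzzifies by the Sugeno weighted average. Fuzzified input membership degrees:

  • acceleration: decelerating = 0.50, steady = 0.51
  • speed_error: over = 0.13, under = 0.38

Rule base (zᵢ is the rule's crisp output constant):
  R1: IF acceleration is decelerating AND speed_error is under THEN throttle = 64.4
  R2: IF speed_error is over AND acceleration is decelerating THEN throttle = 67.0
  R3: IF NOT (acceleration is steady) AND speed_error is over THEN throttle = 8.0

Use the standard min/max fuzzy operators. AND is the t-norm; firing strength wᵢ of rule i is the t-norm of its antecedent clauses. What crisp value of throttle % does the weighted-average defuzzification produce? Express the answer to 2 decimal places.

53.47

R1 (z=64.4): decelerating=0.50, under=0.38; AND[min(a, b)] → w = 0.38
R2 (z=67.0): over=0.13, decelerating=0.50; AND[min(a, b)] → w = 0.13
R3 (z=8.0): ¬steady=1−0.51=0.49, over=0.13; AND[min(a, b)] → w = 0.13
Weighted average = (0.38·64.4 + 0.13·67.0 + 0.13·8.0) / (0.38 + 0.13 + 0.13)
  = 34.2220 / 0.6400 = 53.47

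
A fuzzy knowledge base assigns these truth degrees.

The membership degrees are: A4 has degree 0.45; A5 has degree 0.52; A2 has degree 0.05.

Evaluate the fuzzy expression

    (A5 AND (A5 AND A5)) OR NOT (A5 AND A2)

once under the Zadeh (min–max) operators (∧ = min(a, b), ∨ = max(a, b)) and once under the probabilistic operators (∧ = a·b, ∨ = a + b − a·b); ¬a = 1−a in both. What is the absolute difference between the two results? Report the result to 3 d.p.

Under Zadeh (min–max):
  A5 AND A5 = min(a, b) on (0.52, 0.52) = 0.52
  A5 AND (A5 AND A5) = min(a, b) on (0.52, 0.52) = 0.52
  A5 AND A2 = min(a, b) on (0.52, 0.05) = 0.05
  NOT (A5 AND A2) = 1 − 0.05 = 0.95
  (A5 AND (A5 AND A5)) OR NOT (A5 AND A2) = max(a, b) on (0.52, 0.95) = 0.95
  → value = 0.9500
Under probabilistic:
  A5 AND A5 = a·b on (0.5200, 0.5200) = 0.2704
  A5 AND (A5 AND A5) = a·b on (0.5200, 0.2704) = 0.1406
  A5 AND A2 = a·b on (0.5200, 0.0500) = 0.0260
  NOT (A5 AND A2) = 1 − 0.0260 = 0.9740
  (A5 AND (A5 AND A5)) OR NOT (A5 AND A2) = a + b − a·b on (0.1406, 0.9740) = 0.9777
  → value = 0.9777
|0.9500 − 0.9777| = 0.028

0.028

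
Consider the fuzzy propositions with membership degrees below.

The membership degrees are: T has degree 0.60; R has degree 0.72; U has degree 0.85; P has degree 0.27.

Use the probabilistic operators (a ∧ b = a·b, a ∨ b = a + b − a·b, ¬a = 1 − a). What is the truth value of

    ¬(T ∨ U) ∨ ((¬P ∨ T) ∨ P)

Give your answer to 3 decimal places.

0.926

T ∨ U = a + b − a·b on (0.6000, 0.8500) = 0.9400
¬(T ∨ U) = 1 − 0.9400 = 0.0600
¬P = 1 − 0.2700 = 0.7300
¬P ∨ T = a + b − a·b on (0.7300, 0.6000) = 0.8920
(¬P ∨ T) ∨ P = a + b − a·b on (0.8920, 0.2700) = 0.9212
¬(T ∨ U) ∨ ((¬P ∨ T) ∨ P) = a + b − a·b on (0.0600, 0.9212) = 0.9259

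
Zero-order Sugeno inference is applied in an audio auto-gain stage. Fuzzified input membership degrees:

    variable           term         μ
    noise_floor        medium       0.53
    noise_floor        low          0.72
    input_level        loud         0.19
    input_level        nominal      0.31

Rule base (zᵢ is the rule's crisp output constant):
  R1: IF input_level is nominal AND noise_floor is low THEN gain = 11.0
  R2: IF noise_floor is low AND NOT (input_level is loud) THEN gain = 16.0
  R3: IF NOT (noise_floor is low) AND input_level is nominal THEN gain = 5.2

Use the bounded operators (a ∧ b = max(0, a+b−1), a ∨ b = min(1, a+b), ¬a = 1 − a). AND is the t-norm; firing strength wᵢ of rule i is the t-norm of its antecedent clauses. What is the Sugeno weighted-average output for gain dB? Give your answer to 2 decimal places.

15.73

R1 (z=11.0): nominal=0.31, low=0.72; AND[max(0, a+b−1)] → w = 0.03
R2 (z=16.0): low=0.72, ¬loud=1−0.19=0.81; AND[max(0, a+b−1)] → w = 0.53
R3 (z=5.2): ¬low=1−0.72=0.28, nominal=0.31; AND[max(0, a+b−1)] → w = 0.00
Weighted average = (0.03·11.0 + 0.53·16.0 + 0.00·5.2) / (0.03 + 0.53 + 0.00)
  = 8.8100 / 0.5600 = 15.73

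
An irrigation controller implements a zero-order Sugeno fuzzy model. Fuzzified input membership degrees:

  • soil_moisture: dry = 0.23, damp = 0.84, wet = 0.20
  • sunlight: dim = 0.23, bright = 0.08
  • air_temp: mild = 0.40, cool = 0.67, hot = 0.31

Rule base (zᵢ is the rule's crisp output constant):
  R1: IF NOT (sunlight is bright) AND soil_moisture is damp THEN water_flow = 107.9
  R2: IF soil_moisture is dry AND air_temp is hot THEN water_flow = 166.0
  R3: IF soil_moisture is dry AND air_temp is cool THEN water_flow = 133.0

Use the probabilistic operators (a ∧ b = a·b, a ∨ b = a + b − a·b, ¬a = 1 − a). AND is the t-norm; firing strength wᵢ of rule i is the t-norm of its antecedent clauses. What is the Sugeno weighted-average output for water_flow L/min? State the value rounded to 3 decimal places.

R1 (z=107.9): ¬bright=1−0.08=0.92, damp=0.84; AND[a·b] → w = 0.7728
R2 (z=166.0): dry=0.23, hot=0.31; AND[a·b] → w = 0.0713
R3 (z=133.0): dry=0.23, cool=0.67; AND[a·b] → w = 0.1541
Weighted average = (0.7728·107.9 + 0.0713·166.0 + 0.1541·133.0) / (0.7728 + 0.0713 + 0.1541)
  = 115.7162 / 0.9982 = 115.925

115.925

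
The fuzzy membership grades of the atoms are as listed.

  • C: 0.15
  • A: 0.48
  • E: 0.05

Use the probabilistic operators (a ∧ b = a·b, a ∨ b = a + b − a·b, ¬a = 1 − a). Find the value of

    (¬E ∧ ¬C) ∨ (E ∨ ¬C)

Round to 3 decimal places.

¬E = 1 − 0.0500 = 0.9500
¬C = 1 − 0.1500 = 0.8500
¬E ∧ ¬C = a·b on (0.9500, 0.8500) = 0.8075
¬C = 1 − 0.1500 = 0.8500
E ∨ ¬C = a + b − a·b on (0.0500, 0.8500) = 0.8575
(¬E ∧ ¬C) ∨ (E ∨ ¬C) = a + b − a·b on (0.8075, 0.8575) = 0.9726

0.973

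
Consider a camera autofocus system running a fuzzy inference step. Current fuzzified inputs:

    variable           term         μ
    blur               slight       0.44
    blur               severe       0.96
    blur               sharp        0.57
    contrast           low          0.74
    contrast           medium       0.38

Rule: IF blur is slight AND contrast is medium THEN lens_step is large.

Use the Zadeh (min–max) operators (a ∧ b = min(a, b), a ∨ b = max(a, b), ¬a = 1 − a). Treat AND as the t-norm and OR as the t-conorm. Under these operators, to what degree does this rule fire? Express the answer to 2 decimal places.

0.38

firing strength: slight=0.44, medium=0.38; AND[min(a, b)] → w = 0.38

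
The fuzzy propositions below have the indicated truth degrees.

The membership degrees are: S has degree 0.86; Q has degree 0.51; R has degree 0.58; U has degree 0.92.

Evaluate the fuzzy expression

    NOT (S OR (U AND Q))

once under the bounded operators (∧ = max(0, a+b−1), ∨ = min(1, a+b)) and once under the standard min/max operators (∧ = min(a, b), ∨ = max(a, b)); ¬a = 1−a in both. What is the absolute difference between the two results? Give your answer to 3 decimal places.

Under bounded:
  U AND Q = max(0, a+b−1) on (0.92, 0.51) = 0.43
  S OR (U AND Q) = min(1, a+b) on (0.86, 0.43) = 1.00
  NOT (S OR (U AND Q)) = 1 − 1.00 = 0.00
  → value = 0.0000
Under standard min/max:
  U AND Q = min(a, b) on (0.92, 0.51) = 0.51
  S OR (U AND Q) = max(a, b) on (0.86, 0.51) = 0.86
  NOT (S OR (U AND Q)) = 1 − 0.86 = 0.14
  → value = 0.1400
|0.0000 − 0.1400| = 0.140

0.140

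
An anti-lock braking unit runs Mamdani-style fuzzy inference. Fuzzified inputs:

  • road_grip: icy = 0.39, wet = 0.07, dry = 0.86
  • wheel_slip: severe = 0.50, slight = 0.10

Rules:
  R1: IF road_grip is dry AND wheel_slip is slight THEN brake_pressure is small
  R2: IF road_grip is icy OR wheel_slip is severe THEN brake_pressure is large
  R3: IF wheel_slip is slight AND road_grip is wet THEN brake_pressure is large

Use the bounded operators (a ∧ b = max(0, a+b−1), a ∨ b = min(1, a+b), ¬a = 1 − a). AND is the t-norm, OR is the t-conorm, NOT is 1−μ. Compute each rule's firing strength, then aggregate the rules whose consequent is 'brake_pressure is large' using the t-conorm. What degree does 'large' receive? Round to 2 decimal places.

0.89

R1: dry=0.86, slight=0.10; AND[max(0, a+b−1)] → w = 0.00
R2: icy=0.39, severe=0.50; OR[min(1, a+b)] → w = 0.89
R3: slight=0.10, wet=0.07; AND[max(0, a+b−1)] → w = 0.00
Rules with consequent 'large': {R2, R3} → strengths 0.89, 0.00
Aggregate via t-conorm [min(1, a+b)]: 0.89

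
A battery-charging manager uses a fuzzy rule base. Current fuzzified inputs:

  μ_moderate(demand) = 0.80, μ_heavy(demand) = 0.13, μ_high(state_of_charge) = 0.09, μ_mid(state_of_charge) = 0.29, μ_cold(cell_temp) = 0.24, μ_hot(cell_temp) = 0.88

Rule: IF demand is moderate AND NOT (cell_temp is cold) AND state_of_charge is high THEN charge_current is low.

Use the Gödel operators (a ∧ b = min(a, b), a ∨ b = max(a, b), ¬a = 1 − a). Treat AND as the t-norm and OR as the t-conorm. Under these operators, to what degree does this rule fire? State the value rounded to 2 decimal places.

0.09

firing strength: moderate=0.80, ¬cold=1−0.24=0.76, high=0.09; AND[min(a, b)] → w = 0.09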